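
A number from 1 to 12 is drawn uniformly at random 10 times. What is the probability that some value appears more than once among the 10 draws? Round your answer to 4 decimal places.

P(all 10 different) = 12/12 · 11/12 · ··· · 3/12 ≈ 0.0039.
P(at least two equal) = 1 − 0.0039 = 0.9961.

0.9961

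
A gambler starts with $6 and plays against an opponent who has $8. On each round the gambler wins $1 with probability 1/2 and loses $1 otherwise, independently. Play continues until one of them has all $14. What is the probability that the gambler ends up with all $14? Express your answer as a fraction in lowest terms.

3/7

With a fair step, P(i) = ½P(i−1) + ½P(i+1) with P(0)=0, P(14)=1 has the linear solution P(i) = i/14.
P(6) = 6/14 = 3/7.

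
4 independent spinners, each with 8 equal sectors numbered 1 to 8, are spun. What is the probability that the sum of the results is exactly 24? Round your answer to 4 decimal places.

0.0393

There are 8^4 = 4096 equally likely outcomes.
The number of ordered 4-tuples from {1,…,8} summing to 24 is 161.
P(sum = 24) = 161/4096 ≈ 0.0393.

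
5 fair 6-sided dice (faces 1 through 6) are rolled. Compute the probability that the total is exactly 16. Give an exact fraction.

There are 6^5 = 7776 equally likely outcomes.
The number of ordered 5-tuples from {1,…,6} summing to 16 is 735.
P(sum = 16) = 735/7776 = 245/2592.

245/2592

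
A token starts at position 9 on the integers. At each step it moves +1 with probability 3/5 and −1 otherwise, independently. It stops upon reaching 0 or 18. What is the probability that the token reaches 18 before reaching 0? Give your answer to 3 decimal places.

0.975

Let r = q/p = (2/5)/(3/5) = 2/3. The recurrence P(i) = p·P(i+1) + q·P(i−1) with P(0)=0, P(18)=1 gives P(i) = (1 − r^i)/(1 − r^18).
P(9) = (1 − (2/3)^9) / (1 − (2/3)^18) = 19683/20195 ≈ 0.975.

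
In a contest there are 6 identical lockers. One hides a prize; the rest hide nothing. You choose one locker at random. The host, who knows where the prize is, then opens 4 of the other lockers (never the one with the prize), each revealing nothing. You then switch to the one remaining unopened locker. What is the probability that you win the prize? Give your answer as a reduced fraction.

5/6

Your original locker holds the prize with probability 1/6, so the other 5 collectively hold it with probability 5/6.
The host can always find 4 empty lockers to open, so the reveals don't change that 5/6; it is now spread over the 1 remaining unopened locker.
P(win by switching) = (5/6) · (1/1) = 5/6.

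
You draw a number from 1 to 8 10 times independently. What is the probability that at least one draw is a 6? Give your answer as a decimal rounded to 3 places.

0.737

P(no draw is a 6) = (7/8)^10 ≈ 0.263.
P(at least one) = 1 − 0.263 = 0.737.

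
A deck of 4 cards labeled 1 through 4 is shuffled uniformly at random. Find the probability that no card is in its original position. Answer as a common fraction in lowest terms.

3/8

This is the derangement probability: permutations of 4 with no fixed point.
D(4) = 4! · (1 − 1/1! + 1/2! − ··· + (−1)^4/4!) = 9.
P = 9/24 = 3/8.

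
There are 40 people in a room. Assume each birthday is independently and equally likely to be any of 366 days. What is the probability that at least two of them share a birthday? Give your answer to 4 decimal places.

It's easier to compute the probability that all 40 are distinct.
P(all distinct) = 366/366 · 365/366 · ··· · 327/366 ≈ 0.1095.
So the probability of at least one match is 1 − 0.1095 = 0.8905.

0.8905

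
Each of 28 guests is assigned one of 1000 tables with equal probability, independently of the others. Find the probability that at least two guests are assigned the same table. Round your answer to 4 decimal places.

0.3172

It's easier to compute the probability that all 28 are distinct.
P(all distinct) = 1000/1000 · 999/1000 · ··· · 973/1000 ≈ 0.6828.
So the probability of at least one match is 1 − 0.6828 = 0.3172.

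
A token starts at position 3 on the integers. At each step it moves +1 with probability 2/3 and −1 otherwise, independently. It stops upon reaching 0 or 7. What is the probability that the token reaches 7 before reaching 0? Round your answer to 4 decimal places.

0.8819

Let r = q/p = (1/3)/(2/3) = 1/2. The recurrence P(i) = p·P(i+1) + q·P(i−1) with P(0)=0, P(7)=1 gives P(i) = (1 − r^i)/(1 − r^7).
P(3) = (1 − (1/2)^3) / (1 − (1/2)^7) = 112/127 ≈ 0.8819.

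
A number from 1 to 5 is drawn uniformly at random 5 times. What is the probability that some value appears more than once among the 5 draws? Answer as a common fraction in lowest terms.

P(all 5 different) = 5/5 · 4/5 · ··· · 1/5 = 24/625.
P(at least two equal) = 1 − 24/625 = 601/625.

601/625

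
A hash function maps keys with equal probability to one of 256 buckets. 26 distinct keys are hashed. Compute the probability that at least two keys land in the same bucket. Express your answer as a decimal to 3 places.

0.731

It's easier to compute the probability that all 26 are distinct.
P(all distinct) = 256/256 · 255/256 · ··· · 231/256 ≈ 0.269.
So the probability of at least one match is 1 − 0.269 = 0.731.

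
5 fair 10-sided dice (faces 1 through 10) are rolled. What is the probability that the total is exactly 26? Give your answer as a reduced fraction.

47/800

There are 10^5 = 100000 equally likely outcomes.
The number of ordered 5-tuples from {1,…,10} summing to 26 is 5875.
P(sum = 26) = 5875/100000 = 47/800.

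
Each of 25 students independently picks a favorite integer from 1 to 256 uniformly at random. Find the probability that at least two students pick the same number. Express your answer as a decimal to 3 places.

0.702

It's easier to compute the probability that all 25 are distinct.
P(all distinct) = 256/256 · 255/256 · ··· · 232/256 ≈ 0.298.
So the probability of at least one match is 1 − 0.298 = 0.702.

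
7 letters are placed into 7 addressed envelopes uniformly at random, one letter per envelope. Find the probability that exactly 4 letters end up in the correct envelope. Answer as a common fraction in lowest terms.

1/72

Choose which 4 of the 7 are fixed: C(7,4) = 35 ways.
The remaining 3 must have no fixed point: D(3) = 2.
P = 35·2/5040 = 1/72.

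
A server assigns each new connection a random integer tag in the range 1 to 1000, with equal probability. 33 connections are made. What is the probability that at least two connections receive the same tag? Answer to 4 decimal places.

It's easier to compute the probability that all 33 are distinct.
P(all distinct) = 1000/1000 · 999/1000 · ··· · 968/1000 ≈ 0.5864.
So the probability of at least one match is 1 − 0.5864 = 0.4136.

0.4136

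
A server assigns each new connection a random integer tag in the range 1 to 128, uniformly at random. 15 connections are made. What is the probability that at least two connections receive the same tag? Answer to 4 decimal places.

It's easier to compute the probability that all 15 are distinct.
P(all distinct) = 128/128 · 127/128 · ··· · 114/128 ≈ 0.4261.
So the probability of at least one match is 1 − 0.4261 = 0.5739.

0.5739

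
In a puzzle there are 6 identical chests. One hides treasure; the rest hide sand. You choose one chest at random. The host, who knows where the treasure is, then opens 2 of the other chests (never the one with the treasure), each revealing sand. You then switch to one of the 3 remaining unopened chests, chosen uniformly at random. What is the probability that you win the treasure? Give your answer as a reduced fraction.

Your original chest holds the treasure with probability 1/6, so the other 5 collectively hold it with probability 5/6.
The host can always find 2 empty chests to open, so the reveals don't change that 5/6; it is now spread over the 3 remaining unopened chests.
P(win by switching) = (5/6) · (1/3) = 5/18.

5/18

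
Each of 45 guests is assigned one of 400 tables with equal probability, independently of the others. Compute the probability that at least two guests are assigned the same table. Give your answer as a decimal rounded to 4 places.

It's easier to compute the probability that all 45 are distinct.
P(all distinct) = 400/400 · 399/400 · ··· · 356/400 ≈ 0.0764.
So the probability of at least one match is 1 − 0.0764 = 0.9236.

0.9236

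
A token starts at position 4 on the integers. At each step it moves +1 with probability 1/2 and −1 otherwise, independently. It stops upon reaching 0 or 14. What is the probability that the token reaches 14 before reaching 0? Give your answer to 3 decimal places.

0.286

With a fair step, P(i) = ½P(i−1) + ½P(i+1) with P(0)=0, P(14)=1 has the linear solution P(i) = i/14.
P(4) = 4/14 = 2/7 ≈ 0.286.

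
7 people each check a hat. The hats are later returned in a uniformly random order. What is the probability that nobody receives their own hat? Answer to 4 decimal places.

0.3679

This is the derangement probability: permutations of 7 with no fixed point.
D(7) = 7! · (1 − 1/1! + 1/2! − ··· + (−1)^7/7!) = 1854.
P = 1854/5040 = 103/280 ≈ 0.3679.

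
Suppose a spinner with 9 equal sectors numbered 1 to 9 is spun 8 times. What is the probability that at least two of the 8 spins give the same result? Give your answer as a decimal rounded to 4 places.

P(all 8 different) = 9/9 · 8/9 · ··· · 2/9 ≈ 0.0084.
P(at least two equal) = 1 − 0.0084 = 0.9916.

0.9916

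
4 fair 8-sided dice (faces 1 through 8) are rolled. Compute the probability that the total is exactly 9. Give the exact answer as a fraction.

There are 8^4 = 4096 equally likely outcomes.
The number of ordered 4-tuples from {1,…,8} summing to 9 is 56.
P(sum = 9) = 56/4096 = 7/512.

7/512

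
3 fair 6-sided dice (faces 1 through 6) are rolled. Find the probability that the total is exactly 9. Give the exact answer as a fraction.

25/216

There are 6^3 = 216 equally likely outcomes.
The number of ordered 3-tuples from {1,…,6} summing to 9 is 25.
P(sum = 9) = 25/216.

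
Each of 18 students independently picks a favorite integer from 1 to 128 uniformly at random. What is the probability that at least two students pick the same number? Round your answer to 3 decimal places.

It's easier to compute the probability that all 18 are distinct.
P(all distinct) = 128/128 · 127/128 · ··· · 111/128 ≈ 0.285.
So the probability of at least one match is 1 − 0.285 = 0.715.

0.715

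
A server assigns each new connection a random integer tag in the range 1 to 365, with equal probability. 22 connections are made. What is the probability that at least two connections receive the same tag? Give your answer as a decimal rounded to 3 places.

0.476

It's easier to compute the probability that all 22 are distinct.
P(all distinct) = 365/365 · 364/365 · ··· · 344/365 ≈ 0.524.
So the probability of at least one match is 1 − 0.524 = 0.476.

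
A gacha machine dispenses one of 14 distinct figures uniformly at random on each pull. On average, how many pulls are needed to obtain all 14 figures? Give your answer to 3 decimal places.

After i distinct types are collected, each trial gives a new one with probability (14−i)/14, so the expected wait for the next new type is 14/(14−i).
E = 14/14 + 14/13 + 14/12 + 14/11 + 14/10 + 14/9 + 14/8 + 14/7 + 14/6 + 14/5 + 14/4 + 14/3 + 14/2 + 14/1 = 1171733/25740 ≈ 45.522.

45.522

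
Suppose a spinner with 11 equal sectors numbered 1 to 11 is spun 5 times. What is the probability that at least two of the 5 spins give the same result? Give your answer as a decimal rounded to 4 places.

0.6558

P(all 5 different) = 11/11 · 10/11 · ··· · 7/11 ≈ 0.3442.
P(at least two equal) = 1 − 0.3442 = 0.6558.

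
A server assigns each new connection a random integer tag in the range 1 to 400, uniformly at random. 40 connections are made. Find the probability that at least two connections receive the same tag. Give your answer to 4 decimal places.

It's easier to compute the probability that all 40 are distinct.
P(all distinct) = 400/400 · 399/400 · ··· · 361/400 ≈ 0.1330.
So the probability of at least one match is 1 − 0.1330 = 0.8670.

0.8670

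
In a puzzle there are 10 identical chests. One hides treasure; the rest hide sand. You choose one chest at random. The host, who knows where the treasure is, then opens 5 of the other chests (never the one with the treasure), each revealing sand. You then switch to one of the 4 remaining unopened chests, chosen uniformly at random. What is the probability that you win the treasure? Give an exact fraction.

Your original chest holds the treasure with probability 1/10, so the other 9 collectively hold it with probability 9/10.
The host can always find 5 empty chests to open, so the reveals don't change that 9/10; it is now spread over the 4 remaining unopened chests.
P(win by switching) = (9/10) · (1/4) = 9/40.

9/40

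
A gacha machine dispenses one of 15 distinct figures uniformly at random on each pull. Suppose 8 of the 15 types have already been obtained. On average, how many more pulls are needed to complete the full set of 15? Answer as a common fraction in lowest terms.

1089/28

Starting from 8 distinct types, each trial gives a new one with probability (15−i)/15 when i types are held, so the wait for the next new type is 15/(15−i).
E = 15/7 + 15/6 + 15/5 + 15/4 + 15/3 + 15/2 + 15/1 = 1089/28.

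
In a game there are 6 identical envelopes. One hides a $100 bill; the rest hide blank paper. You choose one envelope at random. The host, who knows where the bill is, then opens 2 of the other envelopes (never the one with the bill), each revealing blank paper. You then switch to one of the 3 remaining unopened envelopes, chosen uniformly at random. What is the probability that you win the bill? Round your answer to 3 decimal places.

Your original envelope holds the bill with probability 1/6, so the other 5 collectively hold it with probability 5/6.
The host can always find 2 empty envelopes to open, so the reveals don't change that 5/6; it is now spread over the 3 remaining unopened envelopes.
P(win by switching) = (5/6) · (1/3) = 5/18 ≈ 0.278.

0.278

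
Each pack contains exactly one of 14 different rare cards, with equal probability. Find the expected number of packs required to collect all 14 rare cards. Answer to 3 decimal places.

After i distinct types are collected, each trial gives a new one with probability (14−i)/14, so the expected wait for the next new type is 14/(14−i).
E = 14/14 + 14/13 + 14/12 + 14/11 + 14/10 + 14/9 + 14/8 + 14/7 + 14/6 + 14/5 + 14/4 + 14/3 + 14/2 + 14/1 = 1171733/25740 ≈ 45.522.

45.522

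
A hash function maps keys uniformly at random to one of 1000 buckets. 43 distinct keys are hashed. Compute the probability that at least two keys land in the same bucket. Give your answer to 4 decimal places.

0.5999

It's easier to compute the probability that all 43 are distinct.
P(all distinct) = 1000/1000 · 999/1000 · ··· · 958/1000 ≈ 0.4001.
So the probability of at least one match is 1 − 0.4001 = 0.5999.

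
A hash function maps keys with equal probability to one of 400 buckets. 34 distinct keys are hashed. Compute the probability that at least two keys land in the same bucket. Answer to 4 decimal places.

0.7639

It's easier to compute the probability that all 34 are distinct.
P(all distinct) = 400/400 · 399/400 · ··· · 367/400 ≈ 0.2361.
So the probability of at least one match is 1 − 0.2361 = 0.7639.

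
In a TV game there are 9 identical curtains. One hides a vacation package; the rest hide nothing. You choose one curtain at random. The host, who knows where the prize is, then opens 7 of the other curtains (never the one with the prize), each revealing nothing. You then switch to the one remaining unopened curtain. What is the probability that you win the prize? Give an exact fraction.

8/9

Your original curtain holds the prize with probability 1/9, so the other 8 collectively hold it with probability 8/9.
The host can always find 7 empty curtains to open, so the reveals don't change that 8/9; it is now spread over the 1 remaining unopened curtain.
P(win by switching) = (8/9) · (1/1) = 8/9.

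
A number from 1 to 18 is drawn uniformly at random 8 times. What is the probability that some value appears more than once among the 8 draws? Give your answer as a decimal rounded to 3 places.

0.840

P(all 8 different) = 18/18 · 17/18 · ··· · 11/18 ≈ 0.160.
P(at least two equal) = 1 − 0.160 = 0.840.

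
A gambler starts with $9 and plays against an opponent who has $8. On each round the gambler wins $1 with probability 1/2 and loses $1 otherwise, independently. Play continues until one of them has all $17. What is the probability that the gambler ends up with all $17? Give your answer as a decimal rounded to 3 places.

0.529

With a fair step, P(i) = ½P(i−1) + ½P(i+1) with P(0)=0, P(17)=1 has the linear solution P(i) = i/17.
P(9) = 9/17 ≈ 0.529.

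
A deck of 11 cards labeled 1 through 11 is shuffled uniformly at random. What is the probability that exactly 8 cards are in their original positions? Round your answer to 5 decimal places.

Choose which 8 of the 11 are fixed: C(11,8) = 165 ways.
The remaining 3 must have no fixed point: D(3) = 2.
P = 165·2/39916800 = 1/120960 ≈ 0.00001.

0.00001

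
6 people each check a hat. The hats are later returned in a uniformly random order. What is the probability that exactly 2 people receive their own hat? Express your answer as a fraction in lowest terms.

3/16

Choose which 2 of the 6 are fixed: C(6,2) = 15 ways.
The remaining 4 must have no fixed point: D(4) = 9.
P = 15·9/720 = 3/16.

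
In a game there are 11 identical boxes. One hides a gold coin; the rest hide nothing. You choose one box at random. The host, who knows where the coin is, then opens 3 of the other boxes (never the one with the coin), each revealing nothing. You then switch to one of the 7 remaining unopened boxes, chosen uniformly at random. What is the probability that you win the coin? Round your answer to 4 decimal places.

Your original box holds the coin with probability 1/11, so the other 10 collectively hold it with probability 10/11.
The host can always find 3 empty boxes to open, so the reveals don't change that 10/11; it is now spread over the 7 remaining unopened boxes.
P(win by switching) = (10/11) · (1/7) = 10/77 ≈ 0.1299.

0.1299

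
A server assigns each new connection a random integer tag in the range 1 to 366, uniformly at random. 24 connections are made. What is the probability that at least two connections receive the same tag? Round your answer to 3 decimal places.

0.537

It's easier to compute the probability that all 24 are distinct.
P(all distinct) = 366/366 · 365/366 · ··· · 343/366 ≈ 0.463.
So the probability of at least one match is 1 − 0.463 = 0.537.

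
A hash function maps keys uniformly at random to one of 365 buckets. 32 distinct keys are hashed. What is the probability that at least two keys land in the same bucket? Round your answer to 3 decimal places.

It's easier to compute the probability that all 32 are distinct.
P(all distinct) = 365/365 · 364/365 · ··· · 334/365 ≈ 0.247.
So the probability of at least one match is 1 − 0.247 = 0.753.

0.753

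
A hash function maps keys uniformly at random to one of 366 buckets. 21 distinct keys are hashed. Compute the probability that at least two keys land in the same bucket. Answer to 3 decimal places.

It's easier to compute the probability that all 21 are distinct.
P(all distinct) = 366/366 · 365/366 · ··· · 346/366 ≈ 0.557.
So the probability of at least one match is 1 − 0.557 = 0.443.

0.443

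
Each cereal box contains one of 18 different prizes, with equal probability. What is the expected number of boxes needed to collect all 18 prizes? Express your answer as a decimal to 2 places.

After i distinct types are collected, each trial gives a new one with probability (18−i)/18, so the expected wait for the next new type is 18/(18−i).
E = 18/18 + 18/17 + 18/16 + 18/15 + 18/14 + 18/13 + 18/12 + 18/11 + 18/10 + 18/9 + 18/8 + 18/7 + 18/6 + 18/5 + 18/4 + 18/3 + 18/2 + 18/1 = 42822903/680680 ≈ 62.91.

62.91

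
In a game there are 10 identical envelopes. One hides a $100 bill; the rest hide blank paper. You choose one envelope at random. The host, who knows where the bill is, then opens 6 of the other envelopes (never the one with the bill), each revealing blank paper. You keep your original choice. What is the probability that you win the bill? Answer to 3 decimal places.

The host can always open 6 empty envelopes regardless of your choice, so the reveals give no information about your original envelope.
P(win by staying) = 1/10 ≈ 0.100.

0.100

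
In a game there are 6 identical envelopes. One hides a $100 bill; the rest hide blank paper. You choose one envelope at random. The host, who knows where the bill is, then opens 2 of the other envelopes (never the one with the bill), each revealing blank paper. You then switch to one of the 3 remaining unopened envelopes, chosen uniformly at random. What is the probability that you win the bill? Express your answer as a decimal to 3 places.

Your original envelope holds the bill with probability 1/6, so the other 5 collectively hold it with probability 5/6.
The host can always find 2 empty envelopes to open, so the reveals don't change that 5/6; it is now spread over the 3 remaining unopened envelopes.
P(win by switching) = (5/6) · (1/3) = 5/18 ≈ 0.278.

0.278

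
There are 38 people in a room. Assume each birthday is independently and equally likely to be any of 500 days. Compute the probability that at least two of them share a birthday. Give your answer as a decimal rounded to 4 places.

0.7637

It's easier to compute the probability that all 38 are distinct.
P(all distinct) = 500/500 · 499/500 · ··· · 463/500 ≈ 0.2363.
So the probability of at least one match is 1 − 0.2363 = 0.7637.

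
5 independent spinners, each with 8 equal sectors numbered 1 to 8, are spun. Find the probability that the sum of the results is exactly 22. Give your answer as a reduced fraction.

615/8192

There are 8^5 = 32768 equally likely outcomes.
The number of ordered 5-tuples from {1,…,8} summing to 22 is 2460.
P(sum = 22) = 2460/32768 = 615/8192.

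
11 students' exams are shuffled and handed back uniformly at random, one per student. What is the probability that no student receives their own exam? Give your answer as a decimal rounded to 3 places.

0.368

This is the derangement probability: permutations of 11 with no fixed point.
D(11) = 11! · (1 − 1/1! + 1/2! − ··· + (−1)^11/11!) = 14684570.
P = 14684570/39916800 = 1468457/3991680 ≈ 0.368.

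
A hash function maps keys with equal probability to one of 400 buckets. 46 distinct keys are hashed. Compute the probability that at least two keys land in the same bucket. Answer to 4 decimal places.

0.9322

It's easier to compute the probability that all 46 are distinct.
P(all distinct) = 400/400 · 399/400 · ··· · 355/400 ≈ 0.0678.
So the probability of at least one match is 1 − 0.0678 = 0.9322.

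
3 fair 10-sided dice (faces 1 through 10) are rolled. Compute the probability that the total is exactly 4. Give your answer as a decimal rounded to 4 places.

0.0030

There are 10^3 = 1000 equally likely outcomes.
The number of ordered 3-tuples from {1,…,10} summing to 4 is 3.
P(sum = 4) = 3/1000 ≈ 0.0030.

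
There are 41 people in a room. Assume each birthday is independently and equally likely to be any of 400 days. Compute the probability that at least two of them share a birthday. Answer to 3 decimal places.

It's easier to compute the probability that all 41 are distinct.
P(all distinct) = 400/400 · 399/400 · ··· · 360/400 ≈ 0.120.
So the probability of at least one match is 1 − 0.120 = 0.880.

0.880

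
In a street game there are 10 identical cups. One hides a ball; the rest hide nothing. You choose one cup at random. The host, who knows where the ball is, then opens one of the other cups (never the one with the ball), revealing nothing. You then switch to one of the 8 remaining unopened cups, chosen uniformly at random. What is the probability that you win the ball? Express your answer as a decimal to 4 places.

Your original cup holds the ball with probability 1/10, so the other 9 collectively hold it with probability 9/10.
The host can always find an empty cup to open, so this doesn't change that 9/10; it is now spread over the 8 remaining unopened cups.
P(win by switching) = (9/10) · (1/8) = 9/80 ≈ 0.1125.

0.1125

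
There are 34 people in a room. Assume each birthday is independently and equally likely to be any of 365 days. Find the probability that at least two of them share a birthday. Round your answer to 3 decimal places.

0.795

It's easier to compute the probability that all 34 are distinct.
P(all distinct) = 365/365 · 364/365 · ··· · 332/365 ≈ 0.205.
So the probability of at least one match is 1 − 0.205 = 0.795.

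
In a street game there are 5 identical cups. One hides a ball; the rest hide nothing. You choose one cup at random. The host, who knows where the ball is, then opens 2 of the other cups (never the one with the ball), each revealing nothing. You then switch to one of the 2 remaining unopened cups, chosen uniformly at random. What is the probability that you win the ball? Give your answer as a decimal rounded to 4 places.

Your original cup holds the ball with probability 1/5, so the other 4 collectively hold it with probability 4/5.
The host can always find 2 empty cups to open, so the reveals don't change that 4/5; it is now spread over the 2 remaining unopened cups.
P(win by switching) = (4/5) · (1/2) = 2/5 ≈ 0.4000.

0.4000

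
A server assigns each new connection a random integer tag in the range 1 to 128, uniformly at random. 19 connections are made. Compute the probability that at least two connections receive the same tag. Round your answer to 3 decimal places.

0.755

It's easier to compute the probability that all 19 are distinct.
P(all distinct) = 128/128 · 127/128 · ··· · 110/128 ≈ 0.245.
So the probability of at least one match is 1 − 0.245 = 0.755.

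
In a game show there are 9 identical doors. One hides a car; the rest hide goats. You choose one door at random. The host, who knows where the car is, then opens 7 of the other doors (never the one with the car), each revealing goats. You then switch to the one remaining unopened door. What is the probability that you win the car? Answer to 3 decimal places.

Your original door holds the car with probability 1/9, so the other 8 collectively hold it with probability 8/9.
The host can always find 7 empty doors to open, so the reveals don't change that 8/9; it is now spread over the 1 remaining unopened door.
P(win by switching) = (8/9) · (1/1) = 8/9 ≈ 0.889.

0.889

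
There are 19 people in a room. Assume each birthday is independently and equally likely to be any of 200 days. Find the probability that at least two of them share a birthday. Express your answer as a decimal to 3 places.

It's easier to compute the probability that all 19 are distinct.
P(all distinct) = 200/200 · 199/200 · ··· · 182/200 ≈ 0.414.
So the probability of at least one match is 1 − 0.414 = 0.586.

0.586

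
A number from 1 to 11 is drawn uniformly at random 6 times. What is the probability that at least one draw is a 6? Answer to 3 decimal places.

0.436

P(no draw is a 6) = (10/11)^6 ≈ 0.564.
P(at least one) = 1 − 0.564 = 0.436.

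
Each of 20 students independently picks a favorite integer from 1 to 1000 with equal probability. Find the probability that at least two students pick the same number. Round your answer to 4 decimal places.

0.1741

It's easier to compute the probability that all 20 are distinct.
P(all distinct) = 1000/1000 · 999/1000 · ··· · 981/1000 ≈ 0.8259.
So the probability of at least one match is 1 − 0.8259 = 0.1741.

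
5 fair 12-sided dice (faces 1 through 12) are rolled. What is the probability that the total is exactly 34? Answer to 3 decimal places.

There are 12^5 = 248832 equally likely outcomes.
The number of ordered 5-tuples from {1,…,12} summing to 34 is 12255.
P(sum = 34) = 12255/248832 = 4085/82944 ≈ 0.049.

0.049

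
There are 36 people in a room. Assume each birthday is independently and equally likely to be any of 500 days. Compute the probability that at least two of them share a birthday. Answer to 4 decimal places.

0.7250

It's easier to compute the probability that all 36 are distinct.
P(all distinct) = 500/500 · 499/500 · ··· · 465/500 ≈ 0.2750.
So the probability of at least one match is 1 − 0.2750 = 0.7250.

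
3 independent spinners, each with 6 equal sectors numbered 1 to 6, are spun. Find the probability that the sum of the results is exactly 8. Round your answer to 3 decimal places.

0.097

There are 6^3 = 216 equally likely outcomes.
The number of ordered 3-tuples from {1,…,6} summing to 8 is 21.
P(sum = 8) = 21/216 = 7/72 ≈ 0.097.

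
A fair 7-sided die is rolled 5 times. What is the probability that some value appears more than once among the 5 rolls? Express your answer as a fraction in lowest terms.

2041/2401

P(all 5 different) = 7/7 · 6/7 · ··· · 3/7 = 360/2401.
P(at least two equal) = 1 − 360/2401 = 2041/2401.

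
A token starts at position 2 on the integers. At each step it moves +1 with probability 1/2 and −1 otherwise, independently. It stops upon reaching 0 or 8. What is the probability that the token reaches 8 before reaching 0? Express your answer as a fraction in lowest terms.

1/4

With a fair step, P(i) = ½P(i−1) + ½P(i+1) with P(0)=0, P(8)=1 has the linear solution P(i) = i/8.
P(2) = 2/8 = 1/4.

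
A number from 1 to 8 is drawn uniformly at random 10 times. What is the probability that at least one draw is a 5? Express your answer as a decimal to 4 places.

0.7369

P(no draw is a 5) = (7/8)^10 ≈ 0.2631.
P(at least one) = 1 − 0.2631 = 0.7369.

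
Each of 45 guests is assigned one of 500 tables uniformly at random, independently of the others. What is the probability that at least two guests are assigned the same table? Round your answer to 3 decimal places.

0.870

It's easier to compute the probability that all 45 are distinct.
P(all distinct) = 500/500 · 499/500 · ··· · 456/500 ≈ 0.130.
So the probability of at least one match is 1 − 0.130 = 0.870.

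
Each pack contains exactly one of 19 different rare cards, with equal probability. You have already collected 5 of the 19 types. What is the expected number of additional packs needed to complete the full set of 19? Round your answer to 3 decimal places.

61.780

Starting from 5 distinct types, each trial gives a new one with probability (19−i)/19 when i types are held, so the wait for the next new type is 19/(19−i).
E = 19/14 + 19/13 + 19/12 + 19/11 + 19/10 + 19/9 + 19/8 + 19/7 + 19/6 + 19/5 + 19/4 + 19/3 + 19/2 + 19/1 = 22262927/360360 ≈ 61.780.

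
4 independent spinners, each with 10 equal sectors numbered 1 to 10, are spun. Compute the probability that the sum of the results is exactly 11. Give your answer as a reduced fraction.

3/250

There are 10^4 = 10000 equally likely outcomes.
The number of ordered 4-tuples from {1,…,10} summing to 11 is 120.
P(sum = 11) = 120/10000 = 3/250.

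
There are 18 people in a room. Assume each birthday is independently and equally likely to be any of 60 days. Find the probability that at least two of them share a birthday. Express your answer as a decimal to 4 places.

0.9417

It's easier to compute the probability that all 18 are distinct.
P(all distinct) = 60/60 · 59/60 · ··· · 43/60 ≈ 0.0583.
So the probability of at least one match is 1 − 0.0583 = 0.9417.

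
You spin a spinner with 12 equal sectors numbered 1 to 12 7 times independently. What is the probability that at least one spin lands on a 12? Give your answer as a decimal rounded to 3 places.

0.456

P(no spin lands on a 12) = (11/12)^7 ≈ 0.544.
P(at least one) = 1 − 0.544 = 0.456.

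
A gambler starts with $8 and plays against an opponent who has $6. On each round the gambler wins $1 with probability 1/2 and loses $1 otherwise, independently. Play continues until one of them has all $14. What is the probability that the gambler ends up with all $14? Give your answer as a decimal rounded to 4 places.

With a fair step, P(i) = ½P(i−1) + ½P(i+1) with P(0)=0, P(14)=1 has the linear solution P(i) = i/14.
P(8) = 8/14 = 4/7 ≈ 0.5714.

0.5714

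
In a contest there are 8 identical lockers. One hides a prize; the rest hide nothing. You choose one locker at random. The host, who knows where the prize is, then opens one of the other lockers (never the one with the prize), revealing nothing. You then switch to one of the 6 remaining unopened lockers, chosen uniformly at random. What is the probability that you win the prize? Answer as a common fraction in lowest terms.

Your original locker holds the prize with probability 1/8, so the other 7 collectively hold it with probability 7/8.
The host can always find an empty locker to open, so this doesn't change that 7/8; it is now spread over the 6 remaining unopened lockers.
P(win by switching) = (7/8) · (1/6) = 7/48.

7/48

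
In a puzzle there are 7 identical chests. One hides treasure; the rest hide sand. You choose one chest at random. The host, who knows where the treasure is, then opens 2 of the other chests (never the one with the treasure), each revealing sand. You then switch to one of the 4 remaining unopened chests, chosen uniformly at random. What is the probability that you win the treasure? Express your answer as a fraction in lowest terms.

Your original chest holds the treasure with probability 1/7, so the other 6 collectively hold it with probability 6/7.
The host can always find 2 empty chests to open, so the reveals don't change that 6/7; it is now spread over the 4 remaining unopened chests.
P(win by switching) = (6/7) · (1/4) = 3/14.

3/14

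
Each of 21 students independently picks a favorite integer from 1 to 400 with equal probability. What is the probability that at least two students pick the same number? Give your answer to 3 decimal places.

It's easier to compute the probability that all 21 are distinct.
P(all distinct) = 400/400 · 399/400 · ··· · 380/400 ≈ 0.586.
So the probability of at least one match is 1 − 0.586 = 0.414.

0.414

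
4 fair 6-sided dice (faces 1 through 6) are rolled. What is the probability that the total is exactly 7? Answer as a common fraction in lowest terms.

5/324

There are 6^4 = 1296 equally likely outcomes.
The number of ordered 4-tuples from {1,…,6} summing to 7 is 20.
P(sum = 7) = 20/1296 = 5/324.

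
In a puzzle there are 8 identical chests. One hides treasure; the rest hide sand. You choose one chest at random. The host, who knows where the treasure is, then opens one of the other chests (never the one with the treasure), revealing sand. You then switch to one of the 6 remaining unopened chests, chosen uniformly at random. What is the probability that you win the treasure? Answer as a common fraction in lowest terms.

Your original chest holds the treasure with probability 1/8, so the other 7 collectively hold it with probability 7/8.
The host can always find an empty chest to open, so this doesn't change that 7/8; it is now spread over the 6 remaining unopened chests.
P(win by switching) = (7/8) · (1/6) = 7/48.

7/48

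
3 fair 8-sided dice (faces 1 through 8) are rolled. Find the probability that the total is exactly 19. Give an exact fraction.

21/512

There are 8^3 = 512 equally likely outcomes.
The number of ordered 3-tuples from {1,…,8} summing to 19 is 21.
P(sum = 19) = 21/512.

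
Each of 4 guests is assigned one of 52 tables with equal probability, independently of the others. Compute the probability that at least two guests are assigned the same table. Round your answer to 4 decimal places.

0.1114

It's easier to compute the probability that all 4 are distinct.
P(all distinct) = 52/52 · 51/52 · ··· · 49/52 ≈ 0.8886.
So the probability of at least one match is 1 − 0.8886 = 0.1114.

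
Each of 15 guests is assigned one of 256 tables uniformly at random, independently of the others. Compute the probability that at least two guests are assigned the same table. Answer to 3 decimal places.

It's easier to compute the probability that all 15 are distinct.
P(all distinct) = 256/256 · 255/256 · ··· · 242/256 ≈ 0.658.
So the probability of at least one match is 1 − 0.658 = 0.342.

0.342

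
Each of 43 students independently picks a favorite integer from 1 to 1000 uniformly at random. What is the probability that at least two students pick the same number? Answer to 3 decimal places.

0.600

It's easier to compute the probability that all 43 are distinct.
P(all distinct) = 1000/1000 · 999/1000 · ··· · 958/1000 ≈ 0.400.
So the probability of at least one match is 1 − 0.400 = 0.600.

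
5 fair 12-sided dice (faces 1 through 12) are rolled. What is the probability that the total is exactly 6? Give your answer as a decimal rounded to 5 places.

0.00002

There are 12^5 = 248832 equally likely outcomes.
The number of ordered 5-tuples from {1,…,12} summing to 6 is 5.
P(sum = 6) = 5/248832 ≈ 0.00002.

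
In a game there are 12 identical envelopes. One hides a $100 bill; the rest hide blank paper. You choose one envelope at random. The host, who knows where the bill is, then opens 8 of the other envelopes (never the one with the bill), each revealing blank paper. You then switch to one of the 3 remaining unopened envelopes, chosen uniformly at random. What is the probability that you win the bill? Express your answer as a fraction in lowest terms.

Your original envelope holds the bill with probability 1/12, so the other 11 collectively hold it with probability 11/12.
The host can always find 8 empty envelopes to open, so the reveals don't change that 11/12; it is now spread over the 3 remaining unopened envelopes.
P(win by switching) = (11/12) · (1/3) = 11/36.

11/36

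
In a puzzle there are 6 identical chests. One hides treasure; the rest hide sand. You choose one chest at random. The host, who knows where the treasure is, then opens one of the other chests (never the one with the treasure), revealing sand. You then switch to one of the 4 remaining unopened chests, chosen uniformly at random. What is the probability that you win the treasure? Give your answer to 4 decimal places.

0.2083

Your original chest holds the treasure with probability 1/6, so the other 5 collectively hold it with probability 5/6.
The host can always find an empty chest to open, so this doesn't change that 5/6; it is now spread over the 4 remaining unopened chests.
P(win by switching) = (5/6) · (1/4) = 5/24 ≈ 0.2083.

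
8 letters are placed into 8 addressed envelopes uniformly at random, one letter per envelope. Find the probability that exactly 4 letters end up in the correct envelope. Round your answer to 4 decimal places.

Choose which 4 of the 8 are fixed: C(8,4) = 70 ways.
The remaining 4 must have no fixed point: D(4) = 9.
P = 70·9/40320 = 1/64 ≈ 0.0156.

0.0156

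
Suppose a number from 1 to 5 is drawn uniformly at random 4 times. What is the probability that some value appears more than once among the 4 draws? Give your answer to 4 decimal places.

0.8080

P(all 4 different) = 5/5 · 4/5 · ··· · 2/5 ≈ 0.1920.
P(at least two equal) = 1 − 0.1920 = 0.8080.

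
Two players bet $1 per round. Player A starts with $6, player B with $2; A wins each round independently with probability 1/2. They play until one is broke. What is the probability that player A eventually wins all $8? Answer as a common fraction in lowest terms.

With a fair step, P(i) = ½P(i−1) + ½P(i+1) with P(0)=0, P(8)=1 has the linear solution P(i) = i/8.
P(6) = 6/8 = 3/4.

3/4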